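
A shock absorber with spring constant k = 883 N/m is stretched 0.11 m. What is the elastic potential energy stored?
PE = ½kx² = ½(883)(0.11)² = 5.342 J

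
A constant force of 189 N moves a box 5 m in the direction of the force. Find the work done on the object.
W = F·d = (189)(5) = 945.0 J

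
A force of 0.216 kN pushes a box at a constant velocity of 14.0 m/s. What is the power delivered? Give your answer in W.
Convert to SI: F = 216.0 N, v = 14.0 m/s
P = Fv = (216.0)(14.0) = 3024 W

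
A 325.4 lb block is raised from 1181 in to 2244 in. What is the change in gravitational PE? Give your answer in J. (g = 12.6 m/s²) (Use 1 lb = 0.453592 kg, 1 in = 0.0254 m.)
Convert to SI: m = 147.599 kg, Δh = 27.0002 m
ΔPE = mgΔh = (147.599)(12.6)(27.0002) = 50210 J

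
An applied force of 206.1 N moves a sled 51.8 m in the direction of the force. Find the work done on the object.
W = F·d = (206.1)(51.8) = 10680 J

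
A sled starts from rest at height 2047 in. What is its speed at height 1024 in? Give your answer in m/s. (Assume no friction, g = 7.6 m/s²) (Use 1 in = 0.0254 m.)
Convert to SI: h₁−h₂ = 25.9842 m
mgh₁ = mgh₂ + ½mv² ⇒ v = √(2g(h₁−h₂)) = √(2·7.6·25.9842) = 19.87 m/s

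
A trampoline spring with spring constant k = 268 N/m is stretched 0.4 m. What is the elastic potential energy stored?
PE = ½kx² = ½(268)(0.4)² = 21.44 J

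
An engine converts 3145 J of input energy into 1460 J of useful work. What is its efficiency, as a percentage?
η = W_out/W_in = 1460/3145 = 46.42%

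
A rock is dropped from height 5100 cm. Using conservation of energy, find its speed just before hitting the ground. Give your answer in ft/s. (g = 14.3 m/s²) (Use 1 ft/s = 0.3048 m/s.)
Convert to SI: h = 51.0 m
mgh = ½mv² ⇒ v = √(2gh) = √(2·14.3·51.0) = 38.1916 m/s = 125.3 ft/s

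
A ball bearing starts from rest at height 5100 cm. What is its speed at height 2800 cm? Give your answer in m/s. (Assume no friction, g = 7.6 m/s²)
Convert to SI: h₁−h₂ = 23.0 m
mgh₁ = mgh₂ + ½mv² ⇒ v = √(2g(h₁−h₂)) = √(2·7.6·23.0) = 18.7 m/s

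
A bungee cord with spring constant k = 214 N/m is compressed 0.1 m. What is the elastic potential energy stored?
PE = ½kx² = ½(214)(0.1)² = 1.07 J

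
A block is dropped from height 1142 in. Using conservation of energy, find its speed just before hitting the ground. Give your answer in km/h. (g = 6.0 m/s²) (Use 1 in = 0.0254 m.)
Convert to SI: h = 29.0068 m
mgh = ½mv² ⇒ v = √(2gh) = √(2·6.0·29.0068) = 18.65695 m/s = 67.17 km/h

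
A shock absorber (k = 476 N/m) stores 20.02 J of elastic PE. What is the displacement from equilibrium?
x = √(2·PE/k) = √(2·20.02/476) = 0.29 m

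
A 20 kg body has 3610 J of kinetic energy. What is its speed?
v = √(2·KE/m) = √(2·3610/20) = 19.0 m/s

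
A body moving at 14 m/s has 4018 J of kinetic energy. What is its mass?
m = 2·KE/v² = 2·4018/(14)² = 41.0 kg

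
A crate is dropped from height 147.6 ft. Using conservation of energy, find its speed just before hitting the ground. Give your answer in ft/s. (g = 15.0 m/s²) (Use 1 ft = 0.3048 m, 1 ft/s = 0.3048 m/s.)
Convert to SI: h = 44.9885 m
mgh = ½mv² ⇒ v = √(2gh) = √(2·15.0·44.9885) = 36.7376 m/s = 120.5 ft/s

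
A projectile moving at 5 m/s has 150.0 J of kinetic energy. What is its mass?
m = 2·KE/v² = 2·150.0/(5)² = 12.0 kg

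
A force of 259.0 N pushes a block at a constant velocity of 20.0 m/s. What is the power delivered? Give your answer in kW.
P = Fv = (259.0)(20.0) = 5180.0 W = 5.18 kW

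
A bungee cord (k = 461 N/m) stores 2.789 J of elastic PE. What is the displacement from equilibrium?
x = √(2·PE/k) = √(2·2.789/461) = 0.11 m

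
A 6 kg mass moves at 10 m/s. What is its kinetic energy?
KE = ½mv² = ½(6)(10)² = 300.0 J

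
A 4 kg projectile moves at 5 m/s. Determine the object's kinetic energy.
KE = ½mv² = ½(4)(5)² = 50.0 J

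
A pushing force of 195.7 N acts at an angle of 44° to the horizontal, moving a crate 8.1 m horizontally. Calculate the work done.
W = F·d·cosθ = (195.7)(8.1)cos(44°) = 1140 J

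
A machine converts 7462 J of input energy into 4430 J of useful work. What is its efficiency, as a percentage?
η = W_out/W_in = 4430/7462 = 59.37%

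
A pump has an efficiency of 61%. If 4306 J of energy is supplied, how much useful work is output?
W_out = η·W_in = 0.61·4306 = 2626.66 J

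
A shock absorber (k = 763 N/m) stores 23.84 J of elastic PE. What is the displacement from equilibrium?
x = √(2·PE/k) = √(2·23.84/763) = 0.25 m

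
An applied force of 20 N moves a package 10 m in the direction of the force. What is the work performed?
W = F·d = (20)(10) = 200.0 J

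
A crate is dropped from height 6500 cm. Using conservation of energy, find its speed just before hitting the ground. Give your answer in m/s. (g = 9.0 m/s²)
Convert to SI: h = 65.0 m
mgh = ½mv² ⇒ v = √(2gh) = √(2·9.0·65.0) = 34.21 m/s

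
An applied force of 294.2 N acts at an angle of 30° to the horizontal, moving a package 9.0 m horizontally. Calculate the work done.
W = F·d·cosθ = (294.2)(9.0)cos(30°) = 2293 J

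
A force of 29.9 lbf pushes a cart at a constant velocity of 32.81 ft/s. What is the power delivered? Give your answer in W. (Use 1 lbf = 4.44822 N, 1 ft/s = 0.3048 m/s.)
Convert to SI: F = 133.002 N, v = 10.0005 m/s
P = Fv = (133.002)(10.0005) = 1330 W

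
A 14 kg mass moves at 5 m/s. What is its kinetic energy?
KE = ½mv² = ½(14)(5)² = 175.0 J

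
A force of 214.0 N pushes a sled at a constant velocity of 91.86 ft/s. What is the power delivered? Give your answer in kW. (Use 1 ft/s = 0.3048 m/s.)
Convert to SI: F = 214.0 N, v = 27.9989 m/s
P = Fv = (214.0)(27.9989) = 5991.77 W = 5.992 kW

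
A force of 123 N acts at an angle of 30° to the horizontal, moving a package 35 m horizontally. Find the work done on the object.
W = F·d·cosθ = (123)(35)cos(30°) = 3728 J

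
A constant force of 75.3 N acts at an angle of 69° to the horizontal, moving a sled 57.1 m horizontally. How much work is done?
W = F·d·cosθ = (75.3)(57.1)cos(69°) = 1541 J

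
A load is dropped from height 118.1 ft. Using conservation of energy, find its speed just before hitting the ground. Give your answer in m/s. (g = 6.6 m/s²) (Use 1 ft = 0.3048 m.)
Convert to SI: h = 35.9969 m
mgh = ½mv² ⇒ v = √(2gh) = √(2·6.6·35.9969) = 21.8 m/s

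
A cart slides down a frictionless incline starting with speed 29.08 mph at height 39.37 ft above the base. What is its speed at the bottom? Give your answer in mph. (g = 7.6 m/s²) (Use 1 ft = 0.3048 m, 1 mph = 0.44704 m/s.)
Convert to SI: v₀ = 12.9999 m/s, h = 12.0 m
½mv₀² + mgh = ½mv² ⇒ v = √(v₀² + 2gh) = √(12.9999² + 2·7.6·12.0) = 18.7456 m/s = 41.93 mph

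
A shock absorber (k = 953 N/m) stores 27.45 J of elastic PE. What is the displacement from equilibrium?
x = √(2·PE/k) = √(2·27.45/953) = 0.24 m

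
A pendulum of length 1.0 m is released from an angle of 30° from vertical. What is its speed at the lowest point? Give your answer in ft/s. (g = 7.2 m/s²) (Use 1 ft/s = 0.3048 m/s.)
h = L(1 − cosθ) = 1.0(1 − cos30°) = 0.133975 m
v = √(2gh) = √(2·7.2·0.133975) = 1.38897 m/s = 4.557 ft/s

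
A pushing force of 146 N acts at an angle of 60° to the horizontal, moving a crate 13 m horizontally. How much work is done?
W = F·d·cosθ = (146)(13)cos(60°) = 949.0 J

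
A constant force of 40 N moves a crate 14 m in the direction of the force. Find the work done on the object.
W = F·d = (40)(14) = 560.0 J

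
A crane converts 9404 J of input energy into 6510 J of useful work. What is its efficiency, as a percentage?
η = W_out/W_in = 6510/9404 = 69.23%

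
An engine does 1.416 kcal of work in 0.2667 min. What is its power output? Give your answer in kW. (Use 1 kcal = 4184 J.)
Convert to SI: W = 5924.54 J, t = 16.002 s
P = W/t = 5924.54/16.002 = 370.238 W = 0.3702 kW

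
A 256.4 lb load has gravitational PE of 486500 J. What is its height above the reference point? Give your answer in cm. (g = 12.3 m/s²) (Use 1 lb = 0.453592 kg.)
Convert to SI: m = 116.301 kg, PE = 486500 J
h = PE/(mg) = 486500/(116.301·12.3) = 340.09 m = 34010 cm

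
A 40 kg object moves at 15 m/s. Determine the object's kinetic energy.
KE = ½mv² = ½(40)(15)² = 4500.0 J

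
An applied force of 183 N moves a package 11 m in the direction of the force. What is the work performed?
W = F·d = (183)(11) = 2013 J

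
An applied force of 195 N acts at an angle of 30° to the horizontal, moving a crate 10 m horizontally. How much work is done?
W = F·d·cosθ = (195)(10)cos(30°) = 1689 J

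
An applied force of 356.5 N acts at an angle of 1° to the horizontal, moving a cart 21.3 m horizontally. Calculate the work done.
W = F·d·cosθ = (356.5)(21.3)cos(1°) = 7592 J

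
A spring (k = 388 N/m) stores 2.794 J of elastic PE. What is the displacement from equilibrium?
x = √(2·PE/k) = √(2·2.794/388) = 0.12 m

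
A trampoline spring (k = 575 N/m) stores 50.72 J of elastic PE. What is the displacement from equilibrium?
x = √(2·PE/k) = √(2·50.72/575) = 0.42 m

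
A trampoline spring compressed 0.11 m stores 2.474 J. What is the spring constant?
k = 2·PE/x² = 2·2.474/(0.11)² = 408.9 N/m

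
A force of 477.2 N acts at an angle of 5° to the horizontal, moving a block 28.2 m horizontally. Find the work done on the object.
W = F·d·cosθ = (477.2)(28.2)cos(5°) = 13410 J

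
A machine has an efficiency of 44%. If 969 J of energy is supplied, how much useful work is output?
W_out = η·W_in = 0.44·969 = 426.36 J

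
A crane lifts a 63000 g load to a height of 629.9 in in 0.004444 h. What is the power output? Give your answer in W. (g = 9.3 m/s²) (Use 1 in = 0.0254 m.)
Convert to SI: m = 63.0 kg, h = 15.9995 m, t = 15.9984 s
P = mgh/t = (63.0)(9.3)(15.9995)/15.9984 = 585.9 W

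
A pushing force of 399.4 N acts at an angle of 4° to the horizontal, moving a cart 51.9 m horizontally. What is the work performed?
W = F·d·cosθ = (399.4)(51.9)cos(4°) = 20680 J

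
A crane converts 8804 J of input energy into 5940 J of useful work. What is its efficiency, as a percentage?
η = W_out/W_in = 5940/8804 = 67.47%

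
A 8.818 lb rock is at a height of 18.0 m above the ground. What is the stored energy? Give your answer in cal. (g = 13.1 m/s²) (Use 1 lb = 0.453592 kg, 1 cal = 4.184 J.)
Convert to SI: m = 3.99977 kg, h = 18.0 m
PE = mgh = (3.99977)(13.1)(18.0) = 943.147 J = 225.4 cal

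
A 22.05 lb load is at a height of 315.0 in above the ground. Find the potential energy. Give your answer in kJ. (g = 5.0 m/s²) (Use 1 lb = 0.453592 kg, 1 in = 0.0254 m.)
Convert to SI: m = 10.0017 kg, h = 8.001 m
PE = mgh = (10.0017)(5.0)(8.001) = 400.118 J = 0.4001 kJ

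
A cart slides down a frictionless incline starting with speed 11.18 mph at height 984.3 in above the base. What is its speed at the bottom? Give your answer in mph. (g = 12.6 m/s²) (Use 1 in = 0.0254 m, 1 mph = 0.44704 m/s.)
Convert to SI: v₀ = 4.99791 m/s, h = 25.0012 m
½mv₀² + mgh = ½mv² ⇒ v = √(v₀² + 2gh) = √(4.99791² + 2·12.6·25.0012) = 25.5932 m/s = 57.25 mph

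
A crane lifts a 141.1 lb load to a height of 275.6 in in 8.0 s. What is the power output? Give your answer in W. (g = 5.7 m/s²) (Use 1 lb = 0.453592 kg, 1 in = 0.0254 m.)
Convert to SI: m = 64.0018 kg, h = 7.00024 m, t = 8.0 s
P = mgh/t = (64.0018)(5.7)(7.00024)/8.0 = 319.2 W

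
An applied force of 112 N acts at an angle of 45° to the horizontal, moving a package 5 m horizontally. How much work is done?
W = F·d·cosθ = (112)(5)cos(45°) = 396.0 J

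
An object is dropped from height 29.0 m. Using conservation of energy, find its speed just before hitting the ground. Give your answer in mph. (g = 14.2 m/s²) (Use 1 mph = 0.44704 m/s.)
mgh = ½mv² ⇒ v = √(2gh) = √(2·14.2·29.0) = 28.6984 m/s = 64.2 mph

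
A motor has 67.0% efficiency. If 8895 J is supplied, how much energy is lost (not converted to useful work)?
W_lost = W_in(1 − η) = 8895·(1 − 0.67) = 2935 J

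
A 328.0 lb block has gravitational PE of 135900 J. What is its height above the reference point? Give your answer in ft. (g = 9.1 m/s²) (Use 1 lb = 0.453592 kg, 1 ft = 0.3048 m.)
Convert to SI: m = 148.778 kg, PE = 135900 J
h = PE/(mg) = 135900/(148.778·9.1) = 100.378 m = 329.3 ft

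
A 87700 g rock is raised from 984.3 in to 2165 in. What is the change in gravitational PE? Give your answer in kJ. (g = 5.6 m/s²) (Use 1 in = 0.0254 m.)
Convert to SI: m = 87.7 kg, Δh = 29.9898 m
ΔPE = mgΔh = (87.7)(5.6)(29.9898) = 14728.6 J = 14.73 kJ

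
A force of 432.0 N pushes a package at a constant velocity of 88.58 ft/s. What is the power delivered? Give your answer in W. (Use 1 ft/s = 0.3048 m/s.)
Convert to SI: F = 432.0 N, v = 26.9992 m/s
P = Fv = (432.0)(26.9992) = 11660 W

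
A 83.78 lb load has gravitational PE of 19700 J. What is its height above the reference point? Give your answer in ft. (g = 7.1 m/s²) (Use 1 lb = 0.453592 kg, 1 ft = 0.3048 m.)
Convert to SI: m = 38.0019 kg, PE = 19700.0 J
h = PE/(mg) = 19700.0/(38.0019·7.1) = 73.0133 m = 239.5 ft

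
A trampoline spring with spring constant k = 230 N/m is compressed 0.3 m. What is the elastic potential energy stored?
PE = ½kx² = ½(230)(0.3)² = 10.35 J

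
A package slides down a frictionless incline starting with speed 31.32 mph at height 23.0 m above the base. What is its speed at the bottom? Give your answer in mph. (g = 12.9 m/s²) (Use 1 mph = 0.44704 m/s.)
Convert to SI: v₀ = 14.0013 m/s, h = 23.0 m
½mv₀² + mgh = ½mv² ⇒ v = √(v₀² + 2gh) = √(14.0013² + 2·12.9·23.0) = 28.0969 m/s = 62.85 mph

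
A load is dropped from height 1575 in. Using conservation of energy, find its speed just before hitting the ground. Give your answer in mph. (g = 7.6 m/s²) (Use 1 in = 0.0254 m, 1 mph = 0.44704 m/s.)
Convert to SI: h = 40.005 m
mgh = ½mv² ⇒ v = √(2gh) = √(2·7.6·40.005) = 24.6592 m/s = 55.16 mph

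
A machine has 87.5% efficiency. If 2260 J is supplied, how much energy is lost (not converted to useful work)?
W_lost = W_in(1 − η) = 2260·(1 − 0.875) = 282.5 J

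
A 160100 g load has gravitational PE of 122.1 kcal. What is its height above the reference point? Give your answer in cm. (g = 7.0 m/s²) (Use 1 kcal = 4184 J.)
Convert to SI: m = 160.1 kg, PE = 510866 J
h = PE/(mg) = 510866/(160.1·7.0) = 455.846 m = 45580 cm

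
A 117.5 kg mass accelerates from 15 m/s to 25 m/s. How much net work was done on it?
W = ΔKE = ½m(v₂² − v₁²) = ½(117.5)(25² − 15²) = 23500.0 J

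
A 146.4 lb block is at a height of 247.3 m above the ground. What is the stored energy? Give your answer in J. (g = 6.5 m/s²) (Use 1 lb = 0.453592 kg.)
Convert to SI: m = 66.4059 kg, h = 247.3 m
PE = mgh = (66.4059)(6.5)(247.3) = 106700 J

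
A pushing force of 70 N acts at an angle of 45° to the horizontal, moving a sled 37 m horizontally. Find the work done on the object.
W = F·d·cosθ = (70)(37)cos(45°) = 1831 J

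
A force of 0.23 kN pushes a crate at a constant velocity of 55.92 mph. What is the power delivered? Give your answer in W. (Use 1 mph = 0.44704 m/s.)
Convert to SI: F = 230.0 N, v = 24.9985 m/s
P = Fv = (230.0)(24.9985) = 5750 W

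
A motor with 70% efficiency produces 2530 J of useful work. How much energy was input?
W_in = W_out/η = 2530/0.7 = 3614 J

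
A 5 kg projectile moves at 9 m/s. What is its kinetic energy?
KE = ½mv² = ½(5)(9)² = 202.5 J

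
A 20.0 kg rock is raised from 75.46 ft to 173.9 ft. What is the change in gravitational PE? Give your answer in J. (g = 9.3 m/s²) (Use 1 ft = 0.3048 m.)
Convert to SI: m = 20.0 kg, Δh = 30.0045 m
ΔPE = mgΔh = (20.0)(9.3)(30.0045) = 5581 J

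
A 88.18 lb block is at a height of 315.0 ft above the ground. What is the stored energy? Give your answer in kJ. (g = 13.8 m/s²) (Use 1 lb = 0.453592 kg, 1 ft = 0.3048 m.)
Convert to SI: m = 39.9977 kg, h = 96.012 m
PE = mgh = (39.9977)(13.8)(96.012) = 52995.6 J = 53.0 kJ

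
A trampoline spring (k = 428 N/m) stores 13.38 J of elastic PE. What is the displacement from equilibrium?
x = √(2·PE/k) = √(2·13.38/428) = 0.25 m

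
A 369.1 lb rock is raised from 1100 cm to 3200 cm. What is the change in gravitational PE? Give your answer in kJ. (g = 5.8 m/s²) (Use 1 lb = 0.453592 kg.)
Convert to SI: m = 167.421 kg, Δh = 21.0 m
ΔPE = mgΔh = (167.421)(5.8)(21.0) = 20391.9 J = 20.39 kJ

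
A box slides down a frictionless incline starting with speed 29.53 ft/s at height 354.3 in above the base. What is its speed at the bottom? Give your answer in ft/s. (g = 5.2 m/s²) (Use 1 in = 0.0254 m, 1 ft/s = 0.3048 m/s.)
Convert to SI: v₀ = 9.00074 m/s, h = 8.99922 m
½mv₀² + mgh = ½mv² ⇒ v = √(v₀² + 2gh) = √(9.00074² + 2·5.2·8.99922) = 13.2138 m/s = 43.35 ft/s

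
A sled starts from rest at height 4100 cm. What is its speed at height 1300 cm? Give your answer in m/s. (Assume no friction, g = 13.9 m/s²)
Convert to SI: h₁−h₂ = 28.0 m
mgh₁ = mgh₂ + ½mv² ⇒ v = √(2g(h₁−h₂)) = √(2·13.9·28.0) = 27.9 m/s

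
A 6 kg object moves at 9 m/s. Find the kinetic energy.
KE = ½mv² = ½(6)(9)² = 243.0 J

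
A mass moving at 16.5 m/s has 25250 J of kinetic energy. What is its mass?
m = 2·KE/v² = 2·25250/(16.5)² = 185.5 kg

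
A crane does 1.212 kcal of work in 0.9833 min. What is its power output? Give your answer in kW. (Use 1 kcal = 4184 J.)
Convert to SI: W = 5071.01 J, t = 58.998 s
P = W/t = 5071.01/58.998 = 85.9522 W = 0.08595 kW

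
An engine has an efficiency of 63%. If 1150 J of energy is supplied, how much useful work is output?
W_out = η·W_in = 0.63·1150 = 724.5 J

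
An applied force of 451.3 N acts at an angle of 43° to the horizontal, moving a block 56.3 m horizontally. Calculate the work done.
W = F·d·cosθ = (451.3)(56.3)cos(43°) = 18580 J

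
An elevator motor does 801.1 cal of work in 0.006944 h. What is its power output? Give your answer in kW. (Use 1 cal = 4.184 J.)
Convert to SI: W = 3351.8 J, t = 24.9984 s
P = W/t = 3351.8/24.9984 = 134.081 W = 0.1341 kW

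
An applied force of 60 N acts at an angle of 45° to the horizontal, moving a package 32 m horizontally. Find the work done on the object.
W = F·d·cosθ = (60)(32)cos(45°) = 1358 J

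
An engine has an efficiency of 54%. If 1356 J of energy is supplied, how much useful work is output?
W_out = η·W_in = 0.54·1356 = 732.24 J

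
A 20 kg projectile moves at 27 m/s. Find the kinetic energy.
KE = ½mv² = ½(20)(27)² = 7290.0 J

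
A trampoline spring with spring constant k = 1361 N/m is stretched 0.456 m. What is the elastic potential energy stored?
PE = ½kx² = ½(1361)(0.456)² = 141.5 J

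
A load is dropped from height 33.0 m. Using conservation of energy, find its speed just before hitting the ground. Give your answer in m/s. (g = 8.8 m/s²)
mgh = ½mv² ⇒ v = √(2gh) = √(2·8.8·33.0) = 24.1 m/s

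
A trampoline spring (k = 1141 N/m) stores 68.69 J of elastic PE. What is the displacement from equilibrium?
x = √(2·PE/k) = √(2·68.69/1141) = 0.347 m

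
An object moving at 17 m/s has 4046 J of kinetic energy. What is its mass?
m = 2·KE/v² = 2·4046/(17)² = 28.0 kg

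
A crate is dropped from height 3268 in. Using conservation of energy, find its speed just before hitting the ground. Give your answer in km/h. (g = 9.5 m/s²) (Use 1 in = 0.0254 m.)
Convert to SI: h = 83.0072 m
mgh = ½mv² ⇒ v = √(2gh) = √(2·9.5·83.0072) = 39.7132 m/s = 143.0 km/h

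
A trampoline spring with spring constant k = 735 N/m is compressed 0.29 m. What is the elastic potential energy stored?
PE = ½kx² = ½(735)(0.29)² = 30.91 J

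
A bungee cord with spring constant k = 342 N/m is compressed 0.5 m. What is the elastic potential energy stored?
PE = ½kx² = ½(342)(0.5)² = 42.75 J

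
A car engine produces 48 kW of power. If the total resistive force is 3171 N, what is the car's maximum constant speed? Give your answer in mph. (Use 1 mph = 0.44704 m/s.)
P = Fv ⇒ v = P/F = 48000 W/3171.0 N = 15.1372 m/s = 33.86 mph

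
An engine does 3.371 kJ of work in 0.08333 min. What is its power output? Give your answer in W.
Convert to SI: W = 3371.0 J, t = 4.9998 s
P = W/t = 3371.0/4.9998 = 674.2 W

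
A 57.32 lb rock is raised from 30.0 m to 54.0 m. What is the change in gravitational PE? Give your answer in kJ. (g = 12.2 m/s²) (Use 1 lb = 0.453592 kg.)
Convert to SI: m = 25.9999 kg, Δh = 24.0 m
ΔPE = mgΔh = (25.9999)(12.2)(24.0) = 7612.77 J = 7.613 kJ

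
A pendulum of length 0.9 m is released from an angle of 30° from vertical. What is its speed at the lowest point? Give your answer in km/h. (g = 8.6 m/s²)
h = L(1 − cosθ) = 0.9(1 − cos30°) = 0.120577 m
v = √(2gh) = √(2·8.6·0.120577) = 1.44011 m/s = 5.184 km/h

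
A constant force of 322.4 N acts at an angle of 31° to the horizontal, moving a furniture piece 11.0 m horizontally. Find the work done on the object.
W = F·d·cosθ = (322.4)(11.0)cos(31°) = 3040 J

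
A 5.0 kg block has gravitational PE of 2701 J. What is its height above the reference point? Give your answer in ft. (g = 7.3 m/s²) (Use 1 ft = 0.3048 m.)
h = PE/(mg) = 2701.0/(5.0·7.3) = 74.0 m = 242.8 ft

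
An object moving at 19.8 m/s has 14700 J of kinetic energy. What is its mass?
m = 2·KE/v² = 2·14700/(19.8)² = 74.99 kg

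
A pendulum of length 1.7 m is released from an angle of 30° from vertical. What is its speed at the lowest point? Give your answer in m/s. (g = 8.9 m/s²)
h = L(1 − cosθ) = 1.7(1 − cos30°) = 0.227757 m
v = √(2gh) = √(2·8.9·0.227757) = 2.013 m/s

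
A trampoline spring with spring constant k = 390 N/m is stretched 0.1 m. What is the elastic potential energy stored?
PE = ½kx² = ½(390)(0.1)² = 1.95 J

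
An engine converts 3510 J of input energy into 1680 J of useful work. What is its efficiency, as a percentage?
η = W_out/W_in = 1680/3510 = 47.86%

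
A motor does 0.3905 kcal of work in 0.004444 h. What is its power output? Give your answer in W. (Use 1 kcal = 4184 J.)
Convert to SI: W = 1633.85 J, t = 15.9984 s
P = W/t = 1633.85/15.9984 = 102.1 W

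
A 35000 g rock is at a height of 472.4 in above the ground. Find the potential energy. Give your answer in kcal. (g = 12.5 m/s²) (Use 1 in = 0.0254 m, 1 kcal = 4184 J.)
Convert to SI: m = 35.0 kg, h = 11.999 m
PE = mgh = (35.0)(12.5)(11.999) = 5249.55 J = 1.255 kcal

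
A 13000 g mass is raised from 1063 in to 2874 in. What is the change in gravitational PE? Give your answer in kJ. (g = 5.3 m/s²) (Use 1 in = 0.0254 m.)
Convert to SI: m = 13.0 kg, Δh = 45.9994 m
ΔPE = mgΔh = (13.0)(5.3)(45.9994) = 3169.36 J = 3.169 kJ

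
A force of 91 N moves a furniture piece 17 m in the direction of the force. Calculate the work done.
W = F·d = (91)(17) = 1547 J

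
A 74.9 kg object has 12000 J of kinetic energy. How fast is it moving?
v = √(2·KE/m) = √(2·12000/74.9) = 17.9 m/s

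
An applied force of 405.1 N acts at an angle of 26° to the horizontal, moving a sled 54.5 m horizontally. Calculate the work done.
W = F·d·cosθ = (405.1)(54.5)cos(26°) = 19840 J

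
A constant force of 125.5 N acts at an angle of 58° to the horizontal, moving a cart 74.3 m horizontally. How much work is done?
W = F·d·cosθ = (125.5)(74.3)cos(58°) = 4941 J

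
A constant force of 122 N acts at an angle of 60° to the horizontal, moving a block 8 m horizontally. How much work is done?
W = F·d·cosθ = (122)(8)cos(60°) = 488.0 J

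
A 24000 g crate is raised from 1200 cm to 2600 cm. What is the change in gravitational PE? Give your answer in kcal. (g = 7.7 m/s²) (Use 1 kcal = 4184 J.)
Convert to SI: m = 24.0 kg, Δh = 14.0 m
ΔPE = mgΔh = (24.0)(7.7)(14.0) = 2587.2 J = 0.6184 kcal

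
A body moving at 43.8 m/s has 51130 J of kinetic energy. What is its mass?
m = 2·KE/v² = 2·51130/(43.8)² = 53.3 kg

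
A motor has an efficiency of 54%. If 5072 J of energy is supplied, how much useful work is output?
W_out = η·W_in = 0.54·5072 = 2738.88 J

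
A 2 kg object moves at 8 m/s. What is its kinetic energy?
KE = ½mv² = ½(2)(8)² = 64.0 J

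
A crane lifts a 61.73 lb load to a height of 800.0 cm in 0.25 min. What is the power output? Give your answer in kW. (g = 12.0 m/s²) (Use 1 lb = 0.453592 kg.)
Convert to SI: m = 28.0002 kg, h = 8.0 m, t = 15.0 s
P = mgh/t = (28.0002)(12.0)(8.0)/15.0 = 179.201 W = 0.1792 kW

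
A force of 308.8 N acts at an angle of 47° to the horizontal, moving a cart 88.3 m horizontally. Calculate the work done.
W = F·d·cosθ = (308.8)(88.3)cos(47°) = 18600 J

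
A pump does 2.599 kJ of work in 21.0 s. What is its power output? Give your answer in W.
Convert to SI: W = 2599.0 J, t = 21.0 s
P = W/t = 2599.0/21.0 = 123.8 W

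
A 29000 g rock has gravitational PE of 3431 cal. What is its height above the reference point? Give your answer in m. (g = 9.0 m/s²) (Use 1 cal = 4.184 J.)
Convert to SI: m = 29.0 kg, PE = 14355.3 J
h = PE/(mg) = 14355.3/(29.0·9.0) = 55.0 m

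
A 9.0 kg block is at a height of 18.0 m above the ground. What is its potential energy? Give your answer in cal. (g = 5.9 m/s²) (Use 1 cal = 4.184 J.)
PE = mgh = (9.0)(5.9)(18.0) = 955.8 J = 228.4 cal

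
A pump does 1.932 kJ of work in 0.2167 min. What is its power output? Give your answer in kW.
Convert to SI: W = 1932.0 J, t = 13.002 s
P = W/t = 1932.0/13.002 = 148.593 W = 0.1486 kW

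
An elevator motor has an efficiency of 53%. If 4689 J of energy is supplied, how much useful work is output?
W_out = η·W_in = 0.53·4689 = 2485.17 J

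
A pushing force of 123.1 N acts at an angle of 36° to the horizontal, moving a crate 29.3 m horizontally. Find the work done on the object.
W = F·d·cosθ = (123.1)(29.3)cos(36°) = 2918 J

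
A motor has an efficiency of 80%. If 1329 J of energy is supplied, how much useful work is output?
W_out = η·W_in = 0.8·1329 = 1063.2 J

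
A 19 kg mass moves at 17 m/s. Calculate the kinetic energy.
KE = ½mv² = ½(19)(17)² = 2745.5 J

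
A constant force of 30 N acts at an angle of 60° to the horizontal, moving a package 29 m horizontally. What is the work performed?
W = F·d·cosθ = (30)(29)cos(60°) = 435.0 J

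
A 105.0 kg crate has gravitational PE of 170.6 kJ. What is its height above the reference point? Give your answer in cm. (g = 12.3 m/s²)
Convert to SI: m = 105.0 kg, PE = 170600 J
h = PE/(mg) = 170600/(105.0·12.3) = 132.094 m = 13210 cm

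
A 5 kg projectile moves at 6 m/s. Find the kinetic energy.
KE = ½mv² = ½(5)(6)² = 90.0 J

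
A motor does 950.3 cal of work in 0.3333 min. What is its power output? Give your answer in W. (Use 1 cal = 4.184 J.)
Convert to SI: W = 3976.06 J, t = 19.998 s
P = W/t = 3976.06/19.998 = 198.8 W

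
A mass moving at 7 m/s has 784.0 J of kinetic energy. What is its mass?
m = 2·KE/v² = 2·784.0/(7)² = 32.0 kg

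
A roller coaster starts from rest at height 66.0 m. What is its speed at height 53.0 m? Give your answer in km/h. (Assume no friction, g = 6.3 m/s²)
mgh₁ = mgh₂ + ½mv² ⇒ v = √(2g(h₁−h₂)) = √(2·6.3·13.0) = 12.7984 m/s = 46.07 km/h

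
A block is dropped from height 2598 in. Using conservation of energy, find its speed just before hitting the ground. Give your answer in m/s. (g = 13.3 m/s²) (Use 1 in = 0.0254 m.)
Convert to SI: h = 65.9892 m
mgh = ½mv² ⇒ v = √(2gh) = √(2·13.3·65.9892) = 41.9 m/s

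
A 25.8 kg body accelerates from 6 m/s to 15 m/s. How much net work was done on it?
W = ΔKE = ½m(v₂² − v₁²) = ½(25.8)(15² − 6²) = 2438.1 J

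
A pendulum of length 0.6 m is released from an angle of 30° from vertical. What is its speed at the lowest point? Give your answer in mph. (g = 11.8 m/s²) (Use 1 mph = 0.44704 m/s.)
h = L(1 − cosθ) = 0.6(1 − cos30°) = 0.0803848 m
v = √(2gh) = √(2·11.8·0.0803848) = 1.37735 m/s = 3.081 mph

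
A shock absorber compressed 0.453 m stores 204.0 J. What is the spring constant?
k = 2·PE/x² = 2·204.0/(0.453)² = 1988 N/m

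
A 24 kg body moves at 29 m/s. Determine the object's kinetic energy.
KE = ½mv² = ½(24)(29)² = 10092.0 J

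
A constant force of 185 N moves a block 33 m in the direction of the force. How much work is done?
W = F·d = (185)(33) = 6105 J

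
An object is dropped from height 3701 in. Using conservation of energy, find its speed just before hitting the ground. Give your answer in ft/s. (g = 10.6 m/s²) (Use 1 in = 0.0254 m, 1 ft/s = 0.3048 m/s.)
Convert to SI: h = 94.0054 m
mgh = ½mv² ⇒ v = √(2gh) = √(2·10.6·94.0054) = 44.6421 m/s = 146.5 ft/s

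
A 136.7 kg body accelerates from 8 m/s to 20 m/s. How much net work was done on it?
W = ΔKE = ½m(v₂² − v₁²) = ½(136.7)(20² − 8²) = 22965.6 J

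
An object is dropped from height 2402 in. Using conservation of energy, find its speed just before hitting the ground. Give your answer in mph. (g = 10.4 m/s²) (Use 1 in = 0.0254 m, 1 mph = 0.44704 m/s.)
Convert to SI: h = 61.0108 m
mgh = ½mv² ⇒ v = √(2gh) = √(2·10.4·61.0108) = 35.6234 m/s = 79.69 mph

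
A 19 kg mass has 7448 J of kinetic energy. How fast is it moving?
v = √(2·KE/m) = √(2·7448/19) = 28.0 m/s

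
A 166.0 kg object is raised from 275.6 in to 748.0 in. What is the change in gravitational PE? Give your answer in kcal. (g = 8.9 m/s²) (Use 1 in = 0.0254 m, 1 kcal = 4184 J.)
Convert to SI: m = 166.0 kg, Δh = 11.999 m
ΔPE = mgΔh = (166.0)(8.9)(11.999) = 17727.3 J = 4.237 kcal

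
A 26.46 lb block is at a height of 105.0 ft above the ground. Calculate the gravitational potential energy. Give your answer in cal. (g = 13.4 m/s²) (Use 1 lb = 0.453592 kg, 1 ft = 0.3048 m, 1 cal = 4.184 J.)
Convert to SI: m = 12.002 kg, h = 32.004 m
PE = mgh = (12.002)(13.4)(32.004) = 5147.12 J = 1230 cal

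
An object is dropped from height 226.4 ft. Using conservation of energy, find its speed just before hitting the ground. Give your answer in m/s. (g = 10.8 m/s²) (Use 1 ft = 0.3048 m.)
Convert to SI: h = 69.0067 m
mgh = ½mv² ⇒ v = √(2gh) = √(2·10.8·69.0067) = 38.61 m/s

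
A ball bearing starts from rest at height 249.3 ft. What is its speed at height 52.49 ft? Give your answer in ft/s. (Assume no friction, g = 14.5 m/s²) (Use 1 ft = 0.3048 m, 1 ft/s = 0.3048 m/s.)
Convert to SI: h₁−h₂ = 59.9877 m
mgh₁ = mgh₂ + ½mv² ⇒ v = √(2g(h₁−h₂)) = √(2·14.5·59.9877) = 41.709 m/s = 136.8 ft/s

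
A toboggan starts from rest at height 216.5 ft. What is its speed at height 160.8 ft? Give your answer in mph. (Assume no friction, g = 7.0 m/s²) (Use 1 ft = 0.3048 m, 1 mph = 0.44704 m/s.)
Convert to SI: h₁−h₂ = 16.9774 m
mgh₁ = mgh₂ + ½mv² ⇒ v = √(2g(h₁−h₂)) = √(2·7.0·16.9774) = 15.417 m/s = 34.49 mph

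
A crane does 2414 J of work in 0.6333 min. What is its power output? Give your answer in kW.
Convert to SI: W = 2414.0 J, t = 37.998 s
P = W/t = 2414.0/37.998 = 63.5297 W = 0.06353 kW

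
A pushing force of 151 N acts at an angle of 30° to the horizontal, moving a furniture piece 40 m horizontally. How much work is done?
W = F·d·cosθ = (151)(40)cos(30°) = 5231 J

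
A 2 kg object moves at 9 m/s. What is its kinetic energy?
KE = ½mv² = ½(2)(9)² = 81.0 J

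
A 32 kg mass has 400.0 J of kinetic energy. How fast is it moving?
v = √(2·KE/m) = √(2·400.0/32) = 5.0 m/s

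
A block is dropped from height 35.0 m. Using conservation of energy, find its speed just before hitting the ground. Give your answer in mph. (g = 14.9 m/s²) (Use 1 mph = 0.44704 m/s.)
mgh = ½mv² ⇒ v = √(2gh) = √(2·14.9·35.0) = 32.2955 m/s = 72.24 mph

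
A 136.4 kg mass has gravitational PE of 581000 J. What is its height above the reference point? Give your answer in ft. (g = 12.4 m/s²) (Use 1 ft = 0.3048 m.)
h = PE/(mg) = 581000/(136.4·12.4) = 343.511 m = 1127 ft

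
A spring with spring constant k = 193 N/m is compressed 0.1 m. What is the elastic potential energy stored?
PE = ½kx² = ½(193)(0.1)² = 0.965 J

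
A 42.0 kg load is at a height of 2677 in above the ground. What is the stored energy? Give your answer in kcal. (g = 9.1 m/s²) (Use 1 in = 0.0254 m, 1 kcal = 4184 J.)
Convert to SI: m = 42.0 kg, h = 67.9958 m
PE = mgh = (42.0)(9.1)(67.9958) = 25988.0 J = 6.211 kcal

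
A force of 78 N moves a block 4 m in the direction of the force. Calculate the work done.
W = F·d = (78)(4) = 312.0 J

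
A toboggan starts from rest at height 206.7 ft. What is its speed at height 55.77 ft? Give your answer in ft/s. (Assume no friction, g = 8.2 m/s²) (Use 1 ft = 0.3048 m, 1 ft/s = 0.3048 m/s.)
Convert to SI: h₁−h₂ = 46.0035 m
mgh₁ = mgh₂ + ½mv² ⇒ v = √(2g(h₁−h₂)) = √(2·8.2·46.0035) = 27.4674 m/s = 90.12 ft/s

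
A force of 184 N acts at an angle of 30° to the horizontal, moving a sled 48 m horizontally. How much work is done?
W = F·d·cosθ = (184)(48)cos(30°) = 7649 J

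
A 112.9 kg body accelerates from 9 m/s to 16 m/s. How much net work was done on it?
W = ΔKE = ½m(v₂² − v₁²) = ½(112.9)(16² − 9²) = 9878.75 J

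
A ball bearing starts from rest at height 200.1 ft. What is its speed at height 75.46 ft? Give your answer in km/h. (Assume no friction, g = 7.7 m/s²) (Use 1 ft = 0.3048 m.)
Convert to SI: h₁−h₂ = 37.9903 m
mgh₁ = mgh₂ + ½mv² ⇒ v = √(2g(h₁−h₂)) = √(2·7.7·37.9903) = 24.1878 m/s = 87.08 km/h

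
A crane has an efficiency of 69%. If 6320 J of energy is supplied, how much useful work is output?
W_out = η·W_in = 0.69·6320 = 4360.8 J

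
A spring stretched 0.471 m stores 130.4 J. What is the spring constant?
k = 2·PE/x² = 2·130.4/(0.471)² = 1176 N/m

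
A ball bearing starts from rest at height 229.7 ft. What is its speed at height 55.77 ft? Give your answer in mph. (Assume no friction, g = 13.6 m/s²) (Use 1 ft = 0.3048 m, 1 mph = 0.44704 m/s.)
Convert to SI: h₁−h₂ = 53.0139 m
mgh₁ = mgh₂ + ½mv² ⇒ v = √(2g(h₁−h₂)) = √(2·13.6·53.0139) = 37.9734 m/s = 84.94 mph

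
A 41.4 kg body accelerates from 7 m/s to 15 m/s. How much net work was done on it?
W = ΔKE = ½m(v₂² − v₁²) = ½(41.4)(15² − 7²) = 3643.2 J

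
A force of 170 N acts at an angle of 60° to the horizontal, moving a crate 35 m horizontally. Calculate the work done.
W = F·d·cosθ = (170)(35)cos(60°) = 2975 J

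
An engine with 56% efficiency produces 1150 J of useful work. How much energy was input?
W_in = W_out/η = 1150/0.56 = 2054 J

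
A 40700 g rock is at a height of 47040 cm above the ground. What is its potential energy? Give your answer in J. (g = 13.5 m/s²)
Convert to SI: m = 40.7 kg, h = 470.4 m
PE = mgh = (40.7)(13.5)(470.4) = 258500 J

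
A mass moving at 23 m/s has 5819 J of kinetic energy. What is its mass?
m = 2·KE/v² = 2·5819/(23)² = 22.0 kg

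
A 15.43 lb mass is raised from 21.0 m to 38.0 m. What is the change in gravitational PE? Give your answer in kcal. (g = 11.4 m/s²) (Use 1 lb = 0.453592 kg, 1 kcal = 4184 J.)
Convert to SI: m = 6.99892 kg, Δh = 17.0 m
ΔPE = mgΔh = (6.99892)(11.4)(17.0) = 1356.39 J = 0.3242 kcal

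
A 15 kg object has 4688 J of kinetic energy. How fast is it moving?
v = √(2·KE/m) = √(2·4688/15) = 25.0 m/s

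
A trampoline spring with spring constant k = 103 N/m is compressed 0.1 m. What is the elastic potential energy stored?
PE = ½kx² = ½(103)(0.1)² = 0.515 J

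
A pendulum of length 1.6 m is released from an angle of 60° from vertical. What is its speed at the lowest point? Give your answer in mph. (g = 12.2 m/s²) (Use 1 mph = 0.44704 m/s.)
h = L(1 − cosθ) = 1.6(1 − cos60°) = 0.8 m
v = √(2gh) = √(2·12.2·0.8) = 4.41814 m/s = 9.883 mph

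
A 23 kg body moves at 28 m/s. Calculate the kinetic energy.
KE = ½mv² = ½(23)(28)² = 9016.0 J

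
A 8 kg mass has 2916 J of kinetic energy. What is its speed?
v = √(2·KE/m) = √(2·2916/8) = 27.0 m/s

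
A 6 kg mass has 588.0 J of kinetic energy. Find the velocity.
v = √(2·KE/m) = √(2·588.0/6) = 14.0 m/s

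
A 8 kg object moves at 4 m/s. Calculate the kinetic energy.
KE = ½mv² = ½(8)(4)² = 64.0 J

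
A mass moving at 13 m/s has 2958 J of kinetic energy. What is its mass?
m = 2·KE/v² = 2·2958/(13)² = 35.01 kg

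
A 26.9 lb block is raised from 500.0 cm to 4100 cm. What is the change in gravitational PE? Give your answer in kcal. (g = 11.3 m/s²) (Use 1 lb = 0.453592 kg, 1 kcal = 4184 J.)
Convert to SI: m = 12.2016 kg, Δh = 36.0 m
ΔPE = mgΔh = (12.2016)(11.3)(36.0) = 4963.62 J = 1.186 kcal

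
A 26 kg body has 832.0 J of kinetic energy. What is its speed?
v = √(2·KE/m) = √(2·832.0/26) = 8.0 m/s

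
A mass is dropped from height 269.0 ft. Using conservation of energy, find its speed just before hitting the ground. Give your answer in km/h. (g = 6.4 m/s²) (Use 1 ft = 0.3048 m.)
Convert to SI: h = 81.9912 m
mgh = ½mv² ⇒ v = √(2gh) = √(2·6.4·81.9912) = 32.3958 m/s = 116.6 km/h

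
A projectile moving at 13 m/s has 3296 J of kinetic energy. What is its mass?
m = 2·KE/v² = 2·3296/(13)² = 39.01 kg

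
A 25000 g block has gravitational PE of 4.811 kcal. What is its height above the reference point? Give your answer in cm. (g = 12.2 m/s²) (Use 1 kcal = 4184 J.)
Convert to SI: m = 25.0 kg, PE = 20129.2 J
h = PE/(mg) = 20129.2/(25.0·12.2) = 65.9975 m = 6600 cm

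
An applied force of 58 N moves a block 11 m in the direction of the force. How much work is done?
W = F·d = (58)(11) = 638.0 J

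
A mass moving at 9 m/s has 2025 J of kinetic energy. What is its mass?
m = 2·KE/v² = 2·2025/(9)² = 50.0 kg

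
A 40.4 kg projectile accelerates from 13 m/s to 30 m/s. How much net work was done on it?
W = ΔKE = ½m(v₂² − v₁²) = ½(40.4)(30² − 13²) = 14766.2 J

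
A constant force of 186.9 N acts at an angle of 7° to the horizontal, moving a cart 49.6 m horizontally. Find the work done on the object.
W = F·d·cosθ = (186.9)(49.6)cos(7°) = 9201 J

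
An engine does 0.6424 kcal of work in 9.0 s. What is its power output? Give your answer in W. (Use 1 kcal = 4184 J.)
Convert to SI: W = 2687.8 J, t = 9.0 s
P = W/t = 2687.8/9.0 = 298.6 W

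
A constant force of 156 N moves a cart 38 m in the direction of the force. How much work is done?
W = F·d = (156)(38) = 5928 J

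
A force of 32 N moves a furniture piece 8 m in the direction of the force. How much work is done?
W = F·d = (32)(8) = 256.0 J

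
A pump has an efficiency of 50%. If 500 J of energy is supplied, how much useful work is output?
W_out = η·W_in = 0.5·500 = 250.0 J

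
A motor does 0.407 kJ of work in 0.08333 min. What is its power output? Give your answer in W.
Convert to SI: W = 407.0 J, t = 4.9998 s
P = W/t = 407.0/4.9998 = 81.4 W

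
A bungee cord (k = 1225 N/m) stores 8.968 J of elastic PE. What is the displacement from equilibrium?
x = √(2·PE/k) = √(2·8.968/1225) = 0.121 m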